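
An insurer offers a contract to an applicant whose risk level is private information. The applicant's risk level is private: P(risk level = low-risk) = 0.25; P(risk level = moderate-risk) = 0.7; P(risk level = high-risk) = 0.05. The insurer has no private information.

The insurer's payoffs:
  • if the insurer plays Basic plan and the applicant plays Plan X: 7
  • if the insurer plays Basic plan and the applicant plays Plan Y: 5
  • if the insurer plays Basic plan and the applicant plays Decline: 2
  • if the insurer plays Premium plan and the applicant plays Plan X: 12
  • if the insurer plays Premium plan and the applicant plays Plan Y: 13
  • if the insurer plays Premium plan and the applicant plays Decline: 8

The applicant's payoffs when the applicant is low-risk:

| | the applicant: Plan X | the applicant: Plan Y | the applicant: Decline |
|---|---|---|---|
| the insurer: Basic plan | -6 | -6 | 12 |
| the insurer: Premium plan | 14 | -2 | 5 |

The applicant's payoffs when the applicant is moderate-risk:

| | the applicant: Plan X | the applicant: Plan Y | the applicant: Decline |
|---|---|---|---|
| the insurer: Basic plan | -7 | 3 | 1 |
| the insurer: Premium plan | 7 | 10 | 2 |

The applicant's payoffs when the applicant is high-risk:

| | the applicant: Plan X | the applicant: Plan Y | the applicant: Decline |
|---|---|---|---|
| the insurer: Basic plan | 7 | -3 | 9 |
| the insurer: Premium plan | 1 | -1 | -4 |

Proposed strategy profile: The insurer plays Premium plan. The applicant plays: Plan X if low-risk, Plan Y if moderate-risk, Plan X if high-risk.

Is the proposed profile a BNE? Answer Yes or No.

The insurer plays Premium plan: E[Premium plan] = 0.25·(12) + 0.7·(13) + 0.05·(12) = 12.7; E[Basic plan] = 5.6. Best-responding. ✓
The applicant (risk level low-risk), facing Premium plan: Plan X gives 14, Plan Y gives -2, Decline gives 5. Proposed Plan X is best. ✓
The applicant (risk level moderate-risk), facing Premium plan: Plan X gives 7, Plan Y gives 10, Decline gives 2. Proposed Plan Y is best. ✓
The applicant (risk level high-risk), facing Premium plan: Plan X gives 1, Plan Y gives -1, Decline gives -4. Proposed Plan X is best. ✓

Yes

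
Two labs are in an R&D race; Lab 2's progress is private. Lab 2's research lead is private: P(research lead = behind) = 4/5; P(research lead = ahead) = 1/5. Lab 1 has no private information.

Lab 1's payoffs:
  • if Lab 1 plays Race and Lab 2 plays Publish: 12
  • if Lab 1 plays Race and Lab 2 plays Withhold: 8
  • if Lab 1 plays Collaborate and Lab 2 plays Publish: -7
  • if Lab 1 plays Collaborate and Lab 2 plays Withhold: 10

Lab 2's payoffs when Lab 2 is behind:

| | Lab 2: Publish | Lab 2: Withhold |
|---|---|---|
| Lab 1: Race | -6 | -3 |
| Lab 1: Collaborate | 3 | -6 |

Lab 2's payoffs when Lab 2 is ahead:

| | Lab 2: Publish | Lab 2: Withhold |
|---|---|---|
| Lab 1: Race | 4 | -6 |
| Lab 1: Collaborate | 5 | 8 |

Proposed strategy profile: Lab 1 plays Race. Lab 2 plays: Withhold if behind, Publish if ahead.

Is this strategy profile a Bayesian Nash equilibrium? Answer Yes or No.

Yes

Lab 1 plays Race: E[Race] = 4/5·(8) + 1/5·(12) = 44/5; E[Collaborate] = 33/5. Best-responding. ✓
Lab 2 (research lead behind), facing Race: Publish gives -6, Withhold gives -3. Proposed Withhold is best. ✓
Lab 2 (research lead ahead), facing Race: Publish gives 4, Withhold gives -6. Proposed Publish is best. ✓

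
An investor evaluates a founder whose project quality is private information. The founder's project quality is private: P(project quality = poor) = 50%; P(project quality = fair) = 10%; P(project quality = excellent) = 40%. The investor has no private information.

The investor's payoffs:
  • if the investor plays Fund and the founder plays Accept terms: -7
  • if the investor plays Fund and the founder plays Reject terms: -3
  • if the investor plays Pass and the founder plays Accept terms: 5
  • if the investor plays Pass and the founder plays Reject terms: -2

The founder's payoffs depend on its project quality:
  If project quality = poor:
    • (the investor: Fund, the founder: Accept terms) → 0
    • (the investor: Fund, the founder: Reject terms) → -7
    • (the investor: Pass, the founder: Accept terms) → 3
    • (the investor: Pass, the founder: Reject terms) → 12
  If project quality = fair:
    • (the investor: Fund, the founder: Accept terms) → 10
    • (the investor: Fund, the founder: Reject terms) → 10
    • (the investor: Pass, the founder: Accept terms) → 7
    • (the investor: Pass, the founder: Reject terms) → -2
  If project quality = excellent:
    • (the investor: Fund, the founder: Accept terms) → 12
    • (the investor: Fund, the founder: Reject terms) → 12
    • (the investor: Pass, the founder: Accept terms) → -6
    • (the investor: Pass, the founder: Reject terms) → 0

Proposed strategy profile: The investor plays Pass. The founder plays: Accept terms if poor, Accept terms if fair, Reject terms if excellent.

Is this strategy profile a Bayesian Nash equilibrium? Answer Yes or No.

No

The investor plays Pass: E[Pass] = 0.5·(5) + 0.1·(5) + 0.4·(-2) = 2.2; E[Fund] = -5.4. Best-responding. ✓
The founder (project quality poor), facing Pass: Accept terms gives 3, Reject terms gives 12. Proposed Accept terms is not best — profitable deviation exists. ✗
The founder (project quality fair), facing Pass: Accept terms gives 7, Reject terms gives -2. Proposed Accept terms is best. ✓
The founder (project quality excellent), facing Pass: Accept terms gives -6, Reject terms gives 0. Proposed Reject terms is best. ✓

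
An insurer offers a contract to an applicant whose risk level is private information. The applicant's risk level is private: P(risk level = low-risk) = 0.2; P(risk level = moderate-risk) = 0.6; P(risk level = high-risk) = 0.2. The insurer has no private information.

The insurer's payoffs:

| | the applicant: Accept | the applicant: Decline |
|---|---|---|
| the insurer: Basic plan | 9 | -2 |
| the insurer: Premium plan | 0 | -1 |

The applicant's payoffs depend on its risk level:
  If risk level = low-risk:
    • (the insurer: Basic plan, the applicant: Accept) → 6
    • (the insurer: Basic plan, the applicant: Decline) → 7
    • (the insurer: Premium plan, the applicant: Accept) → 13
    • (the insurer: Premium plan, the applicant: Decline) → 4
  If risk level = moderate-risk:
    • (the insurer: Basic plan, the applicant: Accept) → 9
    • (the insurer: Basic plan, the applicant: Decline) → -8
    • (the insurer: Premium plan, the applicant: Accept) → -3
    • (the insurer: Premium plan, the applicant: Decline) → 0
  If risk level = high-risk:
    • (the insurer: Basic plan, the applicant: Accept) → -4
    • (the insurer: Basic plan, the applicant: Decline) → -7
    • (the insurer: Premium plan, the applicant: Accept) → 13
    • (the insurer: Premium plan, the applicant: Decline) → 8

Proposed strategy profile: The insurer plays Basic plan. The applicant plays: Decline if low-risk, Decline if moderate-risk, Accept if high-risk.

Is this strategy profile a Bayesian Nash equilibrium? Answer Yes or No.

A profile is a BNE iff every type of every player is best-responding given beliefs about the other side.
The insurer plays Basic plan: E[Basic plan] = 0.2·(-2) + 0.6·(-2) + 0.2·(9) = 0.2; E[Premium plan] = -0.8. Best-responding. ✓
The applicant (risk level low-risk), facing Basic plan: Accept gives 6, Decline gives 7. Proposed Decline is best. ✓
The applicant (risk level moderate-risk), facing Basic plan: Accept gives 9, Decline gives -8. Proposed Decline is not best — profitable deviation exists. ✗
The applicant (risk level high-risk), facing Basic plan: Accept gives -4, Decline gives -7. Proposed Accept is best. ✓

No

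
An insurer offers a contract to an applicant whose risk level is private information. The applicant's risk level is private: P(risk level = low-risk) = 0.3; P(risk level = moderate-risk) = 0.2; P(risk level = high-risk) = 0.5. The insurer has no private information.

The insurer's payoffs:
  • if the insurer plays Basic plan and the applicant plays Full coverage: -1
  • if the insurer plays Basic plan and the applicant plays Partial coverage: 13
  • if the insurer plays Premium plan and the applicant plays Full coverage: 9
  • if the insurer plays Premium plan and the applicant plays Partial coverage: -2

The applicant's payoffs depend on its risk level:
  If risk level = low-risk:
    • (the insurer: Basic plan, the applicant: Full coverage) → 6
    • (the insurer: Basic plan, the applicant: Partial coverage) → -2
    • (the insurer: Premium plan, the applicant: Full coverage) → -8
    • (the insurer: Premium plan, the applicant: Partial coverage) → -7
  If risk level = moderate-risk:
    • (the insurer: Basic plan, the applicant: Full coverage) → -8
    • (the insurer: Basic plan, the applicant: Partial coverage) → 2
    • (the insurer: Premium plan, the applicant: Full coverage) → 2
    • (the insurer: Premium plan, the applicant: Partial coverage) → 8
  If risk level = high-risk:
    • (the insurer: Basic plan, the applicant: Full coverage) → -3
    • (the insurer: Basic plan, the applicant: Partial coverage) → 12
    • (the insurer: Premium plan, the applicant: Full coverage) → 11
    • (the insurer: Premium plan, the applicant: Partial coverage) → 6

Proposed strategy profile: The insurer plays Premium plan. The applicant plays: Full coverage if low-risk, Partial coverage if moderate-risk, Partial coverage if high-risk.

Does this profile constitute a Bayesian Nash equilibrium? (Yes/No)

The insurer plays Premium plan: E[Premium plan] = 0.3·(9) + 0.2·(-2) + 0.5·(-2) = 1.3; E[Basic plan] = 8.8. Not best-responding. ✗
The applicant (risk level low-risk), facing Premium plan: Full coverage gives -8, Partial coverage gives -7. Proposed Full coverage is not best — profitable deviation exists. ✗
The applicant (risk level moderate-risk), facing Premium plan: Full coverage gives 2, Partial coverage gives 8. Proposed Partial coverage is best. ✓
The applicant (risk level high-risk), facing Premium plan: Full coverage gives 11, Partial coverage gives 6. Proposed Partial coverage is not best — profitable deviation exists. ✗

No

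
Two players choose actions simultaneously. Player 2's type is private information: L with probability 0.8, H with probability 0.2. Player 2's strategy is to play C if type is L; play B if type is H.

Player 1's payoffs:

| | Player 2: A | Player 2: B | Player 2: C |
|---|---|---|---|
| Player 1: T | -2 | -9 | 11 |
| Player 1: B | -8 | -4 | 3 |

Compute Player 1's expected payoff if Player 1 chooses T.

Take the expectation over Player 2's type, weighting each type's action by its prior probability.
E[T] = 0.8·11 + 0.2·(-9) = 8.8 + (-1.8) = 7

7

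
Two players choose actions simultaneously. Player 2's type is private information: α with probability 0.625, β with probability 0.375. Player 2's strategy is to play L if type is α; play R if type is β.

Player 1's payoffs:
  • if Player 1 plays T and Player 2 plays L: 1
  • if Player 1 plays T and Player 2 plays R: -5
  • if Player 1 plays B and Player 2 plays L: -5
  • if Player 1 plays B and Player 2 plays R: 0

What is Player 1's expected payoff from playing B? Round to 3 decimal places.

-3.125

E[B] = 0.625·(-5) + 0.375·0 = (-3.125) + 0 = -3.125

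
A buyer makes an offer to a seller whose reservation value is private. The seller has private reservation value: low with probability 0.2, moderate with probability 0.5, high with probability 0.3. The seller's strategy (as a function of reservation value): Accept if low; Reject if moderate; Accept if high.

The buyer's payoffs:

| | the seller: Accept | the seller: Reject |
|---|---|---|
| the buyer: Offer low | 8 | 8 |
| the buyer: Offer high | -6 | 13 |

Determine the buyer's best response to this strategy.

Offer low

Compute the buyer's expected payoff for each action, taking the expectation over the seller's type.
E[Offer low] = 0.2·(8) + 0.5·(8) + 0.3·(8) = 8
E[Offer high] = 0.2·(-6) + 0.5·(13) + 0.3·(-6) = 3.5
Best response: Offer low (8 is the largest).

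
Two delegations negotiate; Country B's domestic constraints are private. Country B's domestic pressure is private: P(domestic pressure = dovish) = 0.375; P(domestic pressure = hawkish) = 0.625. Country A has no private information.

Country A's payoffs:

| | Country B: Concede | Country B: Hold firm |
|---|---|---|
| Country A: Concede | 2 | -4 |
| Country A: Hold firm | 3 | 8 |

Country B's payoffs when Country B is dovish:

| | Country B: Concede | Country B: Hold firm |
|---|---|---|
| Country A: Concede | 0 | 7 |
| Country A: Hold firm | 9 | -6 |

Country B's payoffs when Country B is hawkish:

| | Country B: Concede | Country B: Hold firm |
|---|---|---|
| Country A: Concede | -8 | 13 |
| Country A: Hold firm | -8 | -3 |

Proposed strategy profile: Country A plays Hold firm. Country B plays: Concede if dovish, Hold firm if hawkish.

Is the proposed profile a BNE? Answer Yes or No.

Yes

Country A plays Hold firm: E[Hold firm] = 0.375·(3) + 0.625·(8) = 6.125; E[Concede] = -1.75. Best-responding. ✓
Country B (domestic pressure dovish), facing Hold firm: Concede gives 9, Hold firm gives -6. Proposed Concede is best. ✓
Country B (domestic pressure hawkish), facing Hold firm: Concede gives -8, Hold firm gives -3. Proposed Hold firm is best. ✓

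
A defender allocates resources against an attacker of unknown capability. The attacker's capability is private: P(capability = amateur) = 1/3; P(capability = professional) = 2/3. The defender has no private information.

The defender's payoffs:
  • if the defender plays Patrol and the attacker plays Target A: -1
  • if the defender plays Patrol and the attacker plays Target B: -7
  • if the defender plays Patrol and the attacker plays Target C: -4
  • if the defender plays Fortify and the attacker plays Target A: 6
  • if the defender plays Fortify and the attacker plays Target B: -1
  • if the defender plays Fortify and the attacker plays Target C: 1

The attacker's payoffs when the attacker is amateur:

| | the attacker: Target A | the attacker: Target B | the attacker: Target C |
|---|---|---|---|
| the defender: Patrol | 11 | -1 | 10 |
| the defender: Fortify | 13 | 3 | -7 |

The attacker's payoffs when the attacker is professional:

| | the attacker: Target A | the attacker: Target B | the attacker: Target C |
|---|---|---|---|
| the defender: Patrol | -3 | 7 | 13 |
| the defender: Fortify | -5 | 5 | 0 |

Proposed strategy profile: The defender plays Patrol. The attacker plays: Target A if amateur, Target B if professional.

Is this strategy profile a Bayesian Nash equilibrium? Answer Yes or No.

No

A profile is a BNE iff every type of every player is best-responding given beliefs about the other side.
The defender plays Patrol: E[Patrol] = 1/3·(-1) + 2/3·(-7) = -5; E[Fortify] = 4/3. Not best-responding. ✗
The attacker (capability amateur), facing Patrol: Target A gives 11, Target B gives -1, Target C gives 10. Proposed Target A is best. ✓
The attacker (capability professional), facing Patrol: Target A gives -3, Target B gives 7, Target C gives 13. Proposed Target B is not best — profitable deviation exists. ✗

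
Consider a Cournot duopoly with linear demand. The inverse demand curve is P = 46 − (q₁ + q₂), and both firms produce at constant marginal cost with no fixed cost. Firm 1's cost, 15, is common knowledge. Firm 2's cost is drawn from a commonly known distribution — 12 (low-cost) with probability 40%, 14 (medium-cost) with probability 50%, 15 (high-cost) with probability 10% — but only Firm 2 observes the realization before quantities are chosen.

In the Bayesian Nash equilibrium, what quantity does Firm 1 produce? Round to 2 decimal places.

9.77

Firm 2 with cost c maximizes (46 − (q₁+q₂) − c)·q₂, giving q₂(c) = (46 − c − q₁)/2.
E[c₂] = 0.4·12 + 0.5·14 + 0.1·15 = 13.3
Firm 1's FOC against E[q₂] yields q₁ = (46 − 2·15 + E[c₂])/3 = (46 − 30 + 13.3)/3 = 9.76667.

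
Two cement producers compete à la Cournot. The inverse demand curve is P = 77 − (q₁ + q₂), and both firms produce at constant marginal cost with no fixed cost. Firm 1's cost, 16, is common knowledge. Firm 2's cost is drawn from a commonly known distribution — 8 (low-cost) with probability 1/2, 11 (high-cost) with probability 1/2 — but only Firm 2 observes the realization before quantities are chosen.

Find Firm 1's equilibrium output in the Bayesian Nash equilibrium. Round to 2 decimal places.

Each type of Firm 2 best-responds to q₁; Firm 1 best-responds to the expected q₂ over Firm 2's types.
Firm 2 with cost c maximizes (77 − (q₁+q₂) − c)·q₂, giving q₂(c) = (77 − c − q₁)/2.
E[c₂] = 1/2·8 + 1/2·11 = 9.5
Firm 1's FOC against E[q₂] yields q₁ = (77 − 2·16 + E[c₂])/3 = (77 − 32 + 9.5)/3 = 18.1667.

18.17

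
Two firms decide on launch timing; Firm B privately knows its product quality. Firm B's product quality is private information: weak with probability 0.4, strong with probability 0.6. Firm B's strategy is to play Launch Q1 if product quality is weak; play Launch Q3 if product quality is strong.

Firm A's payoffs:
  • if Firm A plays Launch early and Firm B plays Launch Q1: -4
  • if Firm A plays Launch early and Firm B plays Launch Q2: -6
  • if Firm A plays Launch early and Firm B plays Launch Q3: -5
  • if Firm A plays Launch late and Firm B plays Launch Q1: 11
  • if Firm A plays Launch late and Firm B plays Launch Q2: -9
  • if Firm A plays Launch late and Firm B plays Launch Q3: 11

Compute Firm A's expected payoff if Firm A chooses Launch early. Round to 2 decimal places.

Take the expectation over Firm B's product quality, weighting each type's action by its prior probability.
E[Launch early] = 0.4·(-4) + 0.6·(-5) = (-1.6) + (-3) = -4.6

-4.60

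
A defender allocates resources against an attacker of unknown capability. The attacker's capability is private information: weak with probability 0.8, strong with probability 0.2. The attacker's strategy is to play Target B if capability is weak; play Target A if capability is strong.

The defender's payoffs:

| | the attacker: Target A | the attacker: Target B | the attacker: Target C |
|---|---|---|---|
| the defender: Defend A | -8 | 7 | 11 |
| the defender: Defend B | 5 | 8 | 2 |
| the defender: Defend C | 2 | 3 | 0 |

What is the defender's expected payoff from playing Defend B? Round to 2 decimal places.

7.40

Take the expectation over the attacker's capability, weighting each type's action by its prior probability.
E[Defend B] = 0.8·8 + 0.2·5 = 6.4 + 1 = 7.4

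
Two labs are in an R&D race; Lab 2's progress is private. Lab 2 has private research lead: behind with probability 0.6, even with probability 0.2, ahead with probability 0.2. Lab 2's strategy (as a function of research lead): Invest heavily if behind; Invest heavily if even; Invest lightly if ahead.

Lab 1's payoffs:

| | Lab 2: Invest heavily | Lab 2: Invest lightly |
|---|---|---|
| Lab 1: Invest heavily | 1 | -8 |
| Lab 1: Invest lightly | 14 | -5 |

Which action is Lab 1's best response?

Invest lightly

E[Invest heavily] = 0.6·(1) + 0.2·(1) + 0.2·(-8) = -0.8
E[Invest lightly] = 0.6·(14) + 0.2·(14) + 0.2·(-5) = 10.2
Best response: Invest lightly (10.2 is the largest).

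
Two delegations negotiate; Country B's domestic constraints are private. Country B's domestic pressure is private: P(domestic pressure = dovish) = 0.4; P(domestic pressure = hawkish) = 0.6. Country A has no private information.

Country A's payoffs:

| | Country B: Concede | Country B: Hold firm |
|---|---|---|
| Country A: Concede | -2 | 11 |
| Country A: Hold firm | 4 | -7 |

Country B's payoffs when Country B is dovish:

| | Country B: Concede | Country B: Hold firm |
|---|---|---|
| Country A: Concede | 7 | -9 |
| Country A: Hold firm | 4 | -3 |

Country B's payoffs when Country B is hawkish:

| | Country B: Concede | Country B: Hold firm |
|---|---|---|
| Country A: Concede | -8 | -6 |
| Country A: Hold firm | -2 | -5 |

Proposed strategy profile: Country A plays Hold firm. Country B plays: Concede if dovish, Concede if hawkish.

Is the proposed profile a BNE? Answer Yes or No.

Yes

Country A plays Hold firm: E[Hold firm] = 0.4·(4) + 0.6·(4) = 4; E[Concede] = -2. Best-responding. ✓
Country B (domestic pressure dovish), facing Hold firm: Concede gives 4, Hold firm gives -3. Proposed Concede is best. ✓
Country B (domestic pressure hawkish), facing Hold firm: Concede gives -2, Hold firm gives -5. Proposed Concede is best. ✓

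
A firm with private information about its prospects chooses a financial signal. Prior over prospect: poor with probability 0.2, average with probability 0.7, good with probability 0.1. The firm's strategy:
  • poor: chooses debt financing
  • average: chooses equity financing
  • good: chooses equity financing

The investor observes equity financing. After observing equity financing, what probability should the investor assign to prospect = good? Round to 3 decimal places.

P(equity financing) = 0.2·0 + 0.7·1 + 0.1·1 = 0.8
P(good | equity financing) = (0.1·1) / 0.8 = 0.1 / 0.8 = 0.125

0.125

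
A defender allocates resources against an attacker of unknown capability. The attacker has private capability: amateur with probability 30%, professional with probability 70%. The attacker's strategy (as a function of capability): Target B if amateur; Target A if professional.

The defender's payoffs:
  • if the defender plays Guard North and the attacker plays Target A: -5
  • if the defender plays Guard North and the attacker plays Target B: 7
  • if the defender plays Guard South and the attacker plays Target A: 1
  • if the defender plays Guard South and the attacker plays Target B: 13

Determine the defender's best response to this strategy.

E[Guard North] = 0.3·(7) + 0.7·(-5) = -1.4
E[Guard South] = 0.3·(13) + 0.7·(1) = 4.6
Best response: Guard South (4.6 is the largest).

Guard South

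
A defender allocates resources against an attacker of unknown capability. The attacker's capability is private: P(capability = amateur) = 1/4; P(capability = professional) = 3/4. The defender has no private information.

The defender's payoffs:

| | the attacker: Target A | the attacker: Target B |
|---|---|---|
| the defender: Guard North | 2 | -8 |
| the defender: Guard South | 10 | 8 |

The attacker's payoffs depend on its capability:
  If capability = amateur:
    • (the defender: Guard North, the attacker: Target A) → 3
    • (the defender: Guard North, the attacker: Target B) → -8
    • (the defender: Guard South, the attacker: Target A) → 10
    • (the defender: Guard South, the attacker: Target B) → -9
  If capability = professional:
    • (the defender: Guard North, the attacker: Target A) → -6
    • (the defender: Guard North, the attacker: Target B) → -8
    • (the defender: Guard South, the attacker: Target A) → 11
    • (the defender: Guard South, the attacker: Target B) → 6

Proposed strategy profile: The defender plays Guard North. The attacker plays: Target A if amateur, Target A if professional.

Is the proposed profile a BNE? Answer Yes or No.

The defender plays Guard North: E[Guard North] = 1/4·(2) + 3/4·(2) = 2; E[Guard South] = 10. Not best-responding. ✗
The attacker (capability amateur), facing Guard North: Target A gives 3, Target B gives -8. Proposed Target A is best. ✓
The attacker (capability professional), facing Guard North: Target A gives -6, Target B gives -8. Proposed Target A is best. ✓

No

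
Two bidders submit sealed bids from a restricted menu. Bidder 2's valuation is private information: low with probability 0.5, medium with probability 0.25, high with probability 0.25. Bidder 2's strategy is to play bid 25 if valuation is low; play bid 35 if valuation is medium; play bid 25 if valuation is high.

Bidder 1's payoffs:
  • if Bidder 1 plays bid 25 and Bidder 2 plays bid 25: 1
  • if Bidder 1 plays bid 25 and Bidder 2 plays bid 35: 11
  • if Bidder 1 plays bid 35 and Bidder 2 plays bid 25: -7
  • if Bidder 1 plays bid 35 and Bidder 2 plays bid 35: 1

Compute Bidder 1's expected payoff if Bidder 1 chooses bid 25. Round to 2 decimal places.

3.50

Take the expectation over Bidder 2's valuation, weighting each type's action by its prior probability.
E[bid 25] = 0.5·1 + 0.25·11 + 0.25·1 = 0.5 + 2.75 + 0.25 = 3.5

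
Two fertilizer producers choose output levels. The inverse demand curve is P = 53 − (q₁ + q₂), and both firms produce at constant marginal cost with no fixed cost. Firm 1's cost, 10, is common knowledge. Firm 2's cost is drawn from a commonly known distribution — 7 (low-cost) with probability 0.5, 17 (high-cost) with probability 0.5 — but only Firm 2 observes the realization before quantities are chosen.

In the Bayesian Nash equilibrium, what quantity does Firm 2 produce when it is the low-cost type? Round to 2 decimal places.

15.50

Each type of Firm 2 best-responds to q₁; Firm 1 best-responds to the expected q₂ over Firm 2's types.
Firm 2 with cost c maximizes (53 − (q₁+q₂) − c)·q₂, giving q₂(c) = (53 − c − q₁)/2.
E[c₂] = 0.5·7 + 0.5·17 = 12
Firm 1's FOC against E[q₂] yields q₁ = (53 − 2·10 + E[c₂])/3 = (53 − 20 + 12)/3 = 15.
q₂(low-cost) = (53 − 7 − 15)/2 = 15.5.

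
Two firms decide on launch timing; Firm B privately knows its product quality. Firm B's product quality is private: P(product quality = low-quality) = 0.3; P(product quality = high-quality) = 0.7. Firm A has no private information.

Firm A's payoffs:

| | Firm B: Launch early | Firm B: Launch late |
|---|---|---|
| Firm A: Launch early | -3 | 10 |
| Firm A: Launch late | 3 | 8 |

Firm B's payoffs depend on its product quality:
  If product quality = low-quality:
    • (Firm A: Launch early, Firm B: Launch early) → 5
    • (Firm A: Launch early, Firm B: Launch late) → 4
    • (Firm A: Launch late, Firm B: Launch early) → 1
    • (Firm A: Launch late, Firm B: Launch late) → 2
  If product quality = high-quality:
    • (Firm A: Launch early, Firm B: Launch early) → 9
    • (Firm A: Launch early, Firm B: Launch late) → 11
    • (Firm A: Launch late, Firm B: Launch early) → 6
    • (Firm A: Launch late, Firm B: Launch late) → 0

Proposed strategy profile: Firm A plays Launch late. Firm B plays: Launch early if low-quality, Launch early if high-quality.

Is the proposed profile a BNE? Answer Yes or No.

No

A profile is a BNE iff every type of every player is best-responding given beliefs about the other side.
Firm A plays Launch late: E[Launch late] = 0.3·(3) + 0.7·(3) = 3; E[Launch early] = -3. Best-responding. ✓
Firm B (product quality low-quality), facing Launch late: Launch early gives 1, Launch late gives 2. Proposed Launch early is not best — profitable deviation exists. ✗
Firm B (product quality high-quality), facing Launch late: Launch early gives 6, Launch late gives 0. Proposed Launch early is best. ✓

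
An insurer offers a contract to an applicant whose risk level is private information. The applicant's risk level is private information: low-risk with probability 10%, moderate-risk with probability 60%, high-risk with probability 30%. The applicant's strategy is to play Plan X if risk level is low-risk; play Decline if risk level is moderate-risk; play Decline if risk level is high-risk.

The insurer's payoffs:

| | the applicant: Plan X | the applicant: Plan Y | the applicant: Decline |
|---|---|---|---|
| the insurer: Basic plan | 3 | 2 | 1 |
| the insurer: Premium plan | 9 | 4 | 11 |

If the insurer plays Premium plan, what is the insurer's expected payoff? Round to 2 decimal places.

Take the expectation over the applicant's risk level, weighting each type's action by its prior probability.
E[Premium plan] = 0.1·9 + 0.6·11 + 0.3·11 = 0.9 + 6.6 + 3.3 = 10.8

10.80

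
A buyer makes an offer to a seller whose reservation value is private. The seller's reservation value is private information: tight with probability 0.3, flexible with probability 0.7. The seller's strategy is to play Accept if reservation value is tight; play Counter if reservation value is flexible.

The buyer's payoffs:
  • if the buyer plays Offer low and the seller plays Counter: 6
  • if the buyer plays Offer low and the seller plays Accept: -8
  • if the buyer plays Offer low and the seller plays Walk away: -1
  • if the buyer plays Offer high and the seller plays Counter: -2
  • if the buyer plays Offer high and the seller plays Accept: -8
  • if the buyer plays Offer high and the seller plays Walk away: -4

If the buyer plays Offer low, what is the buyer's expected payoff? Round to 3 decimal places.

Take the expectation over the seller's reservation value, weighting each type's action by its prior probability.
E[Offer low] = 0.3·(-8) + 0.7·6 = (-2.4) + 4.2 = 1.8

1.800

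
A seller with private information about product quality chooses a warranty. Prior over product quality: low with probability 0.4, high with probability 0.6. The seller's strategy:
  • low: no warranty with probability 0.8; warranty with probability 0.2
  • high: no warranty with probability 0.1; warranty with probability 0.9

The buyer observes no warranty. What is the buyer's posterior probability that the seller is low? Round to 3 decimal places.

Apply Bayes' rule using the sender's strategy as the likelihood.
P(no warranty) = 0.4·0.8 + 0.6·0.1 = 0.38
P(low | no warranty) = (0.4·0.8) / 0.38 = 0.32 / 0.38 = 0.842105

0.842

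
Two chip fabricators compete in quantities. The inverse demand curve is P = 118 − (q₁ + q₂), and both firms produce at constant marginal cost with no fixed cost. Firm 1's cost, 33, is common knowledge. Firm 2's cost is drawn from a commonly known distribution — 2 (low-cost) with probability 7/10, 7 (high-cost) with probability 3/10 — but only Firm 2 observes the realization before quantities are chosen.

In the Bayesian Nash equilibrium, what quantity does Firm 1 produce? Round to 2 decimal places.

18.50

Type-c best response for Firm 2: q₂(c) = (118 − c)/2 − q₁/2.
Firm 1 maximizes expected profit; its first-order condition is 118 − 2q₁ − E[q₂] − 33 = 0.
Substituting E[q₂] and solving: E[c₂] = 3.5, so q₁ = (118 − 2·33 + 3.5)/3 = 18.5.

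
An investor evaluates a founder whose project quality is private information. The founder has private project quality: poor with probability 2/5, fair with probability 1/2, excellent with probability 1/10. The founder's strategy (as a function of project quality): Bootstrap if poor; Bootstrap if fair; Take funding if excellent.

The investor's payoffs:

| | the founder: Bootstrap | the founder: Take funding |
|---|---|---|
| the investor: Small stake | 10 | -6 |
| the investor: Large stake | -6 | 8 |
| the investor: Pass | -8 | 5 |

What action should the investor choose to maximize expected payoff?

E[Small stake] = 2/5·(10) + 1/2·(10) + 1/10·(-6) = 42/5
E[Large stake] = 2/5·(-6) + 1/2·(-6) + 1/10·(8) = -23/5
E[Pass] = 2/5·(-8) + 1/2·(-8) + 1/10·(5) = -67/10
Best response: Small stake (42/5 is the largest).

Small stake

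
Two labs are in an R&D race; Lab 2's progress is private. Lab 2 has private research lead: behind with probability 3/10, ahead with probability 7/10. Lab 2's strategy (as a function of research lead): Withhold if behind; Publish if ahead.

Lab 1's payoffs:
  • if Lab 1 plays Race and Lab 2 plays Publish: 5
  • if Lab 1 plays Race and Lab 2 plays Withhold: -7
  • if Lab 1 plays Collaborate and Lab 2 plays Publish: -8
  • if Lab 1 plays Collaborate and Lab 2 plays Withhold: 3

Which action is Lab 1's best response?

Race

E[Race] = 3/10·(-7) + 7/10·(5) = 7/5
E[Collaborate] = 3/10·(3) + 7/10·(-8) = -47/10
Best response: Race (7/5 is the largest).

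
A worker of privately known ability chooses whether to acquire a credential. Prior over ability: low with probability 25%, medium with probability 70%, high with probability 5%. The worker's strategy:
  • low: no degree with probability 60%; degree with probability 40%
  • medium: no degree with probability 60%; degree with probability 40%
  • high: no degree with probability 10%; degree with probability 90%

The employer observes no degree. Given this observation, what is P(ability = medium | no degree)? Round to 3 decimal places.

0.730

P(no degree) = 0.25·0.6 + 0.7·0.6 + 0.05·0.1 = 0.575
P(medium | no degree) = (0.7·0.6) / 0.575 = 0.42 / 0.575 = 0.730435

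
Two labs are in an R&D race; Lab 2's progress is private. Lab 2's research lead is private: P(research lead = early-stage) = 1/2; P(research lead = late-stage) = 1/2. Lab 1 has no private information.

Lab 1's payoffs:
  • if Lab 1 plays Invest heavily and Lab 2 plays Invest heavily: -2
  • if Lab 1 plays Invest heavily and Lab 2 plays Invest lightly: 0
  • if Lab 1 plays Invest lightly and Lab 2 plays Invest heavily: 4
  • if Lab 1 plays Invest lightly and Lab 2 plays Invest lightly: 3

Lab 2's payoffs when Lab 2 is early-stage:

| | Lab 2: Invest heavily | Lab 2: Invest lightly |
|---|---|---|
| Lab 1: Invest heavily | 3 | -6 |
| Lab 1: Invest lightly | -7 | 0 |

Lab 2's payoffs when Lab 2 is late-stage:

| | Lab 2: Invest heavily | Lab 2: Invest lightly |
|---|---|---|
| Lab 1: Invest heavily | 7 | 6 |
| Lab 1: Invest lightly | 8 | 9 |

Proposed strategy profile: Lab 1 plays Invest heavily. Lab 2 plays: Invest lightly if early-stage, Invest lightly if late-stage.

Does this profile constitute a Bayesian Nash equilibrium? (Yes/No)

No

A profile is a BNE iff every type of every player is best-responding given beliefs about the other side.
Lab 1 plays Invest heavily: E[Invest heavily] = 1/2·(0) + 1/2·(0) = 0; E[Invest lightly] = 3. Not best-responding. ✗
Lab 2 (research lead early-stage), facing Invest heavily: Invest heavily gives 3, Invest lightly gives -6. Proposed Invest lightly is not best — profitable deviation exists. ✗
Lab 2 (research lead late-stage), facing Invest heavily: Invest heavily gives 7, Invest lightly gives 6. Proposed Invest lightly is not best — profitable deviation exists. ✗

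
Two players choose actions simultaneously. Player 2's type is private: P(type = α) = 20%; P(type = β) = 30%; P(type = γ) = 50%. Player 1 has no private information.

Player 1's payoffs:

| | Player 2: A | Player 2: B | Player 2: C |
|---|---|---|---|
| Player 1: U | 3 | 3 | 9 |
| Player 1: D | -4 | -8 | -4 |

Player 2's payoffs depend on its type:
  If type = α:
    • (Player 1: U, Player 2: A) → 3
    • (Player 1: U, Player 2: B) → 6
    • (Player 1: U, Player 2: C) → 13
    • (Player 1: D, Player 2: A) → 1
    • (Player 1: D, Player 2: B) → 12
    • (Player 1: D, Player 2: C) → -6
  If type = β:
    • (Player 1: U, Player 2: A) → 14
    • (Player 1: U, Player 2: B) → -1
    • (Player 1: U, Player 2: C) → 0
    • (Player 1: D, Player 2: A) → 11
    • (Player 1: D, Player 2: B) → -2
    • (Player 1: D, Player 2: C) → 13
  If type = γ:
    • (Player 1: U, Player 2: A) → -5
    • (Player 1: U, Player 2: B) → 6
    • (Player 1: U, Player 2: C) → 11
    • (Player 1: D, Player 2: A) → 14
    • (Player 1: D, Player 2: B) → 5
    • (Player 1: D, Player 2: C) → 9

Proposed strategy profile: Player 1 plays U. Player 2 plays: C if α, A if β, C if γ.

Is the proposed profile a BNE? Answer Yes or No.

Yes

Player 1 plays U: E[U] = 0.2·(9) + 0.3·(3) + 0.5·(9) = 7.2; E[D] = -4. Best-responding. ✓
Player 2 (type α), facing U: A gives 3, B gives 6, C gives 13. Proposed C is best. ✓
Player 2 (type β), facing U: A gives 14, B gives -1, C gives 0. Proposed A is best. ✓
Player 2 (type γ), facing U: A gives -5, B gives 6, C gives 11. Proposed C is best. ✓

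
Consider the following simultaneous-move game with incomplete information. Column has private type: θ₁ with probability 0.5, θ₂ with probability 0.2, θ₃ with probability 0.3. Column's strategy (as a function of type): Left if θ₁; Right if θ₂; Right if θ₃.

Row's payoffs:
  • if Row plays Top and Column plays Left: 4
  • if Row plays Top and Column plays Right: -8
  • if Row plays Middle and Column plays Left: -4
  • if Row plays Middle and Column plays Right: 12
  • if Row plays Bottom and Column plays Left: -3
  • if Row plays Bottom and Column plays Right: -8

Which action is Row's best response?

Middle

E[Top] = 0.5·(4) + 0.2·(-8) + 0.3·(-8) = -2
E[Middle] = 0.5·(-4) + 0.2·(12) + 0.3·(12) = 4
E[Bottom] = 0.5·(-3) + 0.2·(-8) + 0.3·(-8) = -5.5
Best response: Middle (4 is the largest).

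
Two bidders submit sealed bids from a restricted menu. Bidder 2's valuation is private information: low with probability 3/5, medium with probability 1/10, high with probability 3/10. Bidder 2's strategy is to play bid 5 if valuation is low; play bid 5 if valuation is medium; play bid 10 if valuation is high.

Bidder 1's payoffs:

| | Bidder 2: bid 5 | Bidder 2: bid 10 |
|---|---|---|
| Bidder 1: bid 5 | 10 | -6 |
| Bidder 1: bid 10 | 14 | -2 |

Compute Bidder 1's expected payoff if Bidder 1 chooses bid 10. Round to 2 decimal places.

9.20

Take the expectation over Bidder 2's valuation, weighting each type's action by its prior probability.
E[bid 10] = 3/5·14 + 1/10·14 + 3/10·(-2) = 42/5 + 7/5 + (-3/5) = 46/5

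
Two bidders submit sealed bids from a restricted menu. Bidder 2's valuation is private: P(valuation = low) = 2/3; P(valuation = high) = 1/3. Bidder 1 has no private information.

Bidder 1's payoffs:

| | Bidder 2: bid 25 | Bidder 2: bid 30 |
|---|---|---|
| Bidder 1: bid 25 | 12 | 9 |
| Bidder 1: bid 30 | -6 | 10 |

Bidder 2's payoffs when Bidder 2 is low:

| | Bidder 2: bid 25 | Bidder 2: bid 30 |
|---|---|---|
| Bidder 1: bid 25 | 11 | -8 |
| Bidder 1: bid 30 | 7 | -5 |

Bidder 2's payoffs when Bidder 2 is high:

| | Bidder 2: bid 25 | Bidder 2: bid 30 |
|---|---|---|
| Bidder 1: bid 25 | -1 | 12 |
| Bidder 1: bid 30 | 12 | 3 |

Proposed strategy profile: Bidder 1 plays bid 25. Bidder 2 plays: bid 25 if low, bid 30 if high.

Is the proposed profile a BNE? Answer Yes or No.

Bidder 1 plays bid 25: E[bid 25] = 2/3·(12) + 1/3·(9) = 11; E[bid 30] = -2/3. Best-responding. ✓
Bidder 2 (valuation low), facing bid 25: bid 25 gives 11, bid 30 gives -8. Proposed bid 25 is best. ✓
Bidder 2 (valuation high), facing bid 25: bid 25 gives -1, bid 30 gives 12. Proposed bid 30 is best. ✓

Yes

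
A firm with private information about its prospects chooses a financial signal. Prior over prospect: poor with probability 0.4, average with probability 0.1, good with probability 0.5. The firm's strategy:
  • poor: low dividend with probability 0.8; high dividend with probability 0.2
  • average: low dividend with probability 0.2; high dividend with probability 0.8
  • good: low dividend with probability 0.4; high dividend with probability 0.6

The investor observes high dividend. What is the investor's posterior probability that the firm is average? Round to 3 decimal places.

P(high dividend) = 0.4·0.2 + 0.1·0.8 + 0.5·0.6 = 0.46
P(average | high dividend) = (0.1·0.8) / 0.46 = 0.08 / 0.46 = 0.173913

0.174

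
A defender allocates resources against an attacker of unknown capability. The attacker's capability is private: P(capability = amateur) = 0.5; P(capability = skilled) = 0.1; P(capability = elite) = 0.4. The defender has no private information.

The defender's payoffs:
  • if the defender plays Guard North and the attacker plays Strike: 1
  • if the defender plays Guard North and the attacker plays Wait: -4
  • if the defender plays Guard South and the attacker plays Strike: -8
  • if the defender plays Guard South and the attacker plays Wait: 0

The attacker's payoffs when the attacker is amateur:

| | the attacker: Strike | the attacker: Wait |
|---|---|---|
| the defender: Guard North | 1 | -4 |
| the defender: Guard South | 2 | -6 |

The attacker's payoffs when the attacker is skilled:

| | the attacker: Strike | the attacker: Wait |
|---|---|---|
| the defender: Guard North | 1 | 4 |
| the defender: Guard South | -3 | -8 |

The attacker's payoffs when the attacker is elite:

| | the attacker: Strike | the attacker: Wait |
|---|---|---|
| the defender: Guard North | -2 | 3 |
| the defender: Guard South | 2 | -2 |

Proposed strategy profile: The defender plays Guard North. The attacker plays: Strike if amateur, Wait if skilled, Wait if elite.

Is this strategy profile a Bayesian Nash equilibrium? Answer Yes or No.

A profile is a BNE iff every type of every player is best-responding given beliefs about the other side.
The defender plays Guard North: E[Guard North] = 0.5·(1) + 0.1·(-4) + 0.4·(-4) = -1.5; E[Guard South] = -4. Best-responding. ✓
The attacker (capability amateur), facing Guard North: Strike gives 1, Wait gives -4. Proposed Strike is best. ✓
The attacker (capability skilled), facing Guard North: Strike gives 1, Wait gives 4. Proposed Wait is best. ✓
The attacker (capability elite), facing Guard North: Strike gives -2, Wait gives 3. Proposed Wait is best. ✓

Yes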